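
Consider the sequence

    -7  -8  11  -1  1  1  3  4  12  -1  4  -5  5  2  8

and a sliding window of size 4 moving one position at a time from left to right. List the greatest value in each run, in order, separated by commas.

-7 -8 11 -1 → max 11
-8 11 -1 1 → max 11
11 -1 1 1 → max 11
-1 1 1 3 → max 3
1 1 3 4 → max 4
1 3 4 12 → max 12
3 4 12 -1 → max 12
4 12 -1 4 → max 12
12 -1 4 -5 → max 12
-1 4 -5 5 → max 5
4 -5 5 2 → max 5
-5 5 2 8 → max 8

11, 11, 11, 3, 4, 12, 12, 12, 12, 5, 5, 8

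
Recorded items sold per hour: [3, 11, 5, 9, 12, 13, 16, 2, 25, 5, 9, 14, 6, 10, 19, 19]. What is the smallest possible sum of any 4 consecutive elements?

3 11 5 9 → sum 28
11 5 9 12 → sum 37
5 9 12 13 → sum 39
9 12 13 16 → sum 50
12 13 16 2 → sum 43
13 16 2 25 → sum 56
16 2 25 5 → sum 48
2 25 5 9 → sum 41
25 5 9 14 → sum 53
5 9 14 6 → sum 34
9 14 6 10 → sum 39
14 6 10 19 → sum 49
6 10 19 19 → sum 54
Smallest of these is 28.

28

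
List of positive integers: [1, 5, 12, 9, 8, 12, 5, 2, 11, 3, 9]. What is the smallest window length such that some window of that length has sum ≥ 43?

add 1: running sum 1 < 43
add 5: running sum 6 < 43
add 12: running sum 18 < 43
add 9: running sum 27 < 43
add 8: running sum 35 < 43
add 12: shortest ending here [5, 12, 9, 8, 12] sum 46, len 5
add 5: shortest ending here [12, 9, 8, 12, 5] sum 46, len 5
add 2: shortest ending here [12, 9, 8, 12, 5, 2] sum 48, len 6
add 11: shortest ending here [9, 8, 12, 5, 2, 11] sum 47, len 6
add 3: shortest ending here [9, 8, 12, 5, 2, 11, 3] sum 50, len 7
add 9: shortest ending here [8, 12, 5, 2, 11, 3, 9] sum 50, len 7
Shortest qualifying length: 5.

5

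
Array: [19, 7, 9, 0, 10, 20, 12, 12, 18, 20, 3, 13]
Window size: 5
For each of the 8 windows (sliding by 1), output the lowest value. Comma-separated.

Sliding a size-5 window across the 12 values:
19 7 9 0 10 → min 0
7 9 0 10 20 → min 0
9 0 10 20 12 → min 0
0 10 20 12 12 → min 0
10 20 12 12 18 → min 10
20 12 12 18 20 → min 12
12 12 18 20 3 → min 3
12 18 20 3 13 → min 3

0, 0, 0, 0, 10, 12, 3, 3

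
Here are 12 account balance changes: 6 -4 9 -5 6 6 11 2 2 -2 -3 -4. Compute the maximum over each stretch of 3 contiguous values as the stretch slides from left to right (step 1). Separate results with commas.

Sliding a size-3 window across the 12 values:
(6, -4, 9) → max 9
(-4, 9, -5) → max 9
(9, -5, 6) → max 9
(-5, 6, 6) → max 6
(6, 6, 11) → max 11
(6, 11, 2) → max 11
(11, 2, 2) → max 11
(2, 2, -2) → max 2
(2, -2, -3) → max 2
(-2, -3, -4) → max -2

9, 9, 9, 6, 11, 11, 11, 2, 2, -2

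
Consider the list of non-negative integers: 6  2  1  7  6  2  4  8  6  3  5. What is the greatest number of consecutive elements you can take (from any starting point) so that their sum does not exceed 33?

add 6: [6] sum 6, len 1
add 2: [6, 2] sum 8, len 2
add 1: [6, 2, 1] sum 9, len 3
add 7: [6, 2, 1, 7] sum 16, len 4
add 6: [6, 2, 1, 7, 6] sum 22, len 5
add 2: [6, 2, 1, 7, 6, 2] sum 24, len 6
add 4: [6, 2, 1, 7, 6, 2, 4] sum 28, len 7
add 8: [2, 1, 7, 6, 2, 4, 8] sum 30, len 7
add 6: [7, 6, 2, 4, 8, 6] sum 33, len 6
add 3: [6, 2, 4, 8, 6, 3] sum 29, len 6
add 5: [2, 4, 8, 6, 3, 5] sum 28, len 6
Longest length seen: 7.

7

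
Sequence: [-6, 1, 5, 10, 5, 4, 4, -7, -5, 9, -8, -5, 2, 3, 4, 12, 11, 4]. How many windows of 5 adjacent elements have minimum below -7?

(-6, 1, 5, 10, 5) → min -6
(1, 5, 10, 5, 4) → min 1
(5, 10, 5, 4, 4) → min 4
(10, 5, 4, 4, -7) → min -7
(5, 4, 4, -7, -5) → min -7
(4, 4, -7, -5, 9) → min -7
(4, -7, -5, 9, -8) → min -8  < -7 ✓
(-7, -5, 9, -8, -5) → min -8  < -7 ✓
(-5, 9, -8, -5, 2) → min -8  < -7 ✓
(9, -8, -5, 2, 3) → min -8  < -7 ✓
(-8, -5, 2, 3, 4) → min -8  < -7 ✓
(-5, 2, 3, 4, 12) → min -5
(2, 3, 4, 12, 11) → min 2
(3, 4, 12, 11, 4) → min 3
5 windows satisfy the condition.

5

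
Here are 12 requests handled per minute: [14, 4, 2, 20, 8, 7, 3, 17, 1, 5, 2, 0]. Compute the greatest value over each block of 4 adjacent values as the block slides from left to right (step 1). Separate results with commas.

20, 20, 20, 20, 17, 17, 17, 17, 5

(14, 4, 2, 20) → max 20
(4, 2, 20, 8) → max 20
(2, 20, 8, 7) → max 20
(20, 8, 7, 3) → max 20
(8, 7, 3, 17) → max 17
(7, 3, 17, 1) → max 17
(3, 17, 1, 5) → max 17
(17, 1, 5, 2) → max 17
(1, 5, 2, 0) → max 5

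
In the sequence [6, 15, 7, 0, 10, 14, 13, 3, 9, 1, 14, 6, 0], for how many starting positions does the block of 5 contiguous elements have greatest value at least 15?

[6, 15, 7, 0, 10] → max 15  ≥ 15 ✓
[15, 7, 0, 10, 14] → max 15  ≥ 15 ✓
[7, 0, 10, 14, 13] → max 14
[0, 10, 14, 13, 3] → max 14
[10, 14, 13, 3, 9] → max 14
[14, 13, 3, 9, 1] → max 14
[13, 3, 9, 1, 14] → max 14
[3, 9, 1, 14, 6] → max 14
[9, 1, 14, 6, 0] → max 14
2 windows satisfy the condition.

2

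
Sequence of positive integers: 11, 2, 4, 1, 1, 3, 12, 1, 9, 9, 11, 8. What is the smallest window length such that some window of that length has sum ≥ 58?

Extend right; whenever the sum reaches 58, record the length and shrink from the left:
add 11: running sum 11 < 58
add 2: running sum 13 < 58
add 4: running sum 17 < 58
add 1: running sum 18 < 58
add 1: running sum 19 < 58
add 3: running sum 22 < 58
add 12: running sum 34 < 58
add 1: running sum 35 < 58
add 9: running sum 44 < 58
add 9: running sum 53 < 58
end 10: [11, 2, 4, 1, 1, 3, 12, 1, 9, 9, 11] sum 64, len 11
end 11: [4, 1, 1, 3, 12, 1, 9, 9, 11, 8] sum 59, len 10
Shortest qualifying length: 10.

10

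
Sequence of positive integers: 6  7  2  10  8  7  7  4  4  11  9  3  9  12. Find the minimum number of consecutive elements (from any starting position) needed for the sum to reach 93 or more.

13

add 6: running sum 6 < 93
add 7: running sum 13 < 93
add 2: running sum 15 < 93
add 10: running sum 25 < 93
add 8: running sum 33 < 93
add 7: running sum 40 < 93
add 7: running sum 47 < 93
add 4: running sum 51 < 93
add 4: running sum 55 < 93
add 11: running sum 66 < 93
add 9: running sum 75 < 93
add 3: running sum 78 < 93
add 9: running sum 87 < 93
add 12: shortest ending here [7, 2, 10, 8, 7, 7, 4, 4, 11, 9, 3, 9, 12] sum 93, len 13
Shortest qualifying length: 13.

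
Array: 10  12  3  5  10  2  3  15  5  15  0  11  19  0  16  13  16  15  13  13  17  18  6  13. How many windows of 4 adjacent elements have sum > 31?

13

[10, 12, 3, 5] → sum 30
[12, 3, 5, 10] → sum 30
[3, 5, 10, 2] → sum 20
[5, 10, 2, 3] → sum 20
[10, 2, 3, 15] → sum 30
[2, 3, 15, 5] → sum 25
[3, 15, 5, 15] → sum 38  > 31 ✓
[15, 5, 15, 0] → sum 35  > 31 ✓
[5, 15, 0, 11] → sum 31
[15, 0, 11, 19] → sum 45  > 31 ✓
[0, 11, 19, 0] → sum 30
[11, 19, 0, 16] → sum 46  > 31 ✓
[19, 0, 16, 13] → sum 48  > 31 ✓
[0, 16, 13, 16] → sum 45  > 31 ✓
[16, 13, 16, 15] → sum 60  > 31 ✓
[13, 16, 15, 13] → sum 57  > 31 ✓
[16, 15, 13, 13] → sum 57  > 31 ✓
[15, 13, 13, 17] → sum 58  > 31 ✓
[13, 13, 17, 18] → sum 61  > 31 ✓
[13, 17, 18, 6] → sum 54  > 31 ✓
[17, 18, 6, 13] → sum 54  > 31 ✓
13 windows satisfy the condition.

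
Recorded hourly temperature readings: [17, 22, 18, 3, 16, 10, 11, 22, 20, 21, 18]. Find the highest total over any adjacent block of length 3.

[17, 22, 18] → sum 57
[22, 18, 3] → sum 43
[18, 3, 16] → sum 37
[3, 16, 10] → sum 29
[16, 10, 11] → sum 37
[10, 11, 22] → sum 43
[11, 22, 20] → sum 53
[22, 20, 21] → sum 63
[20, 21, 18] → sum 59
Highest of these is 63.

63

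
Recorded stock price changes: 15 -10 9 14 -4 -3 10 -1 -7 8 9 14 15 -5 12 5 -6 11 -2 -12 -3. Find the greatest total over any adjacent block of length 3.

38

Window sums for each of the 19 positions:
15 -10 9 → sum 14
-10 9 14 → sum 13
9 14 -4 → sum 19
14 -4 -3 → sum 7
-4 -3 10 → sum 3
-3 10 -1 → sum 6
10 -1 -7 → sum 2
-1 -7 8 → sum 0
-7 8 9 → sum 10
8 9 14 → sum 31
9 14 15 → sum 38
14 15 -5 → sum 24
15 -5 12 → sum 22
-5 12 5 → sum 12
12 5 -6 → sum 11
5 -6 11 → sum 10
-6 11 -2 → sum 3
11 -2 -12 → sum -3
-2 -12 -3 → sum -17
Greatest of these is 38.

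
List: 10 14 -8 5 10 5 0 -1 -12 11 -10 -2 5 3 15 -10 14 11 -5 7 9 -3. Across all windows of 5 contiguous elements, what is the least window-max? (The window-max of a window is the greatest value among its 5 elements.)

10

[10, 14, -8, 5, 10] → max 14
[14, -8, 5, 10, 5] → max 14
[-8, 5, 10, 5, 0] → max 10
[5, 10, 5, 0, -1] → max 10
[10, 5, 0, -1, -12] → max 10
[5, 0, -1, -12, 11] → max 11
[0, -1, -12, 11, -10] → max 11
[-1, -12, 11, -10, -2] → max 11
[-12, 11, -10, -2, 5] → max 11
[11, -10, -2, 5, 3] → max 11
[-10, -2, 5, 3, 15] → max 15
[-2, 5, 3, 15, -10] → max 15
[5, 3, 15, -10, 14] → max 15
[3, 15, -10, 14, 11] → max 15
[15, -10, 14, 11, -5] → max 15
[-10, 14, 11, -5, 7] → max 14
[14, 11, -5, 7, 9] → max 14
[11, -5, 7, 9, -3] → max 11
Least of these is 10.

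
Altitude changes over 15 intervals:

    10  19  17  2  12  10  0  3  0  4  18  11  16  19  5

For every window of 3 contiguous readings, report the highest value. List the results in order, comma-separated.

Sliding a size-3 window across the 15 values:
[10, 19, 17] → max 19
[19, 17, 2] → max 19
[17, 2, 12] → max 17
[2, 12, 10] → max 12
[12, 10, 0] → max 12
[10, 0, 3] → max 10
[0, 3, 0] → max 3
[3, 0, 4] → max 4
[0, 4, 18] → max 18
[4, 18, 11] → max 18
[18, 11, 16] → max 18
[11, 16, 19] → max 19
[16, 19, 5] → max 19

19, 19, 17, 12, 12, 10, 3, 4, 18, 18, 18, 19, 19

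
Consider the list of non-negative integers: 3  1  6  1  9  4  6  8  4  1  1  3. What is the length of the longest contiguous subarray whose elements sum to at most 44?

11

Extend to the right; shrink from the left whenever the sum exceeds 44:
→ 3: sum 3, len 1
→ 1: sum 4, len 2
→ 6: sum 10, len 3
→ 1: sum 11, len 4
→ 9: sum 20, len 5
→ 4: sum 24, len 6
→ 6: sum 30, len 7
→ 8: sum 38, len 8
→ 4: sum 42, len 9
→ 1: sum 43, len 10
→ 1: sum 44, len 11
→ 3 (dropped 3): sum 44, len 11
Longest length seen: 11.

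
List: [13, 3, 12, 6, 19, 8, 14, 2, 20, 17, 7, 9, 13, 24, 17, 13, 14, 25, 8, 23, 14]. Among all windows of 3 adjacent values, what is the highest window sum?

56

13 3 12 → sum 28
3 12 6 → sum 21
12 6 19 → sum 37
6 19 8 → sum 33
19 8 14 → sum 41
8 14 2 → sum 24
14 2 20 → sum 36
2 20 17 → sum 39
20 17 7 → sum 44
17 7 9 → sum 33
7 9 13 → sum 29
9 13 24 → sum 46
13 24 17 → sum 54
24 17 13 → sum 54
17 13 14 → sum 44
13 14 25 → sum 52
14 25 8 → sum 47
25 8 23 → sum 56
8 23 14 → sum 45
Highest of these is 56.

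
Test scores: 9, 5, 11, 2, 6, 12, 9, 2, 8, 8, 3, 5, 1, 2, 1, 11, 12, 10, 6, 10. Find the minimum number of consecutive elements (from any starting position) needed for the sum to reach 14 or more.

2

Extend right; whenever the sum reaches 14, record the length and shrink from the left:
add 9: running sum 9 < 14
end 1: [9, 5] sum 14, len 2
end 2: [5, 11] sum 16, len 2
end 3: [5, 11, 2] sum 18, len 3
end 4: [11, 2, 6] sum 19, len 3
end 5: [6, 12] sum 18, len 2
end 6: [12, 9] sum 21, len 2
end 7: [12, 9, 2] sum 23, len 3
end 8: [9, 2, 8] sum 19, len 3
end 9: [8, 8] sum 16, len 2
end 10: [8, 8, 3] sum 19, len 3
end 11: [8, 3, 5] sum 16, len 3
end 12: [8, 3, 5, 1] sum 17, len 4
end 13: [8, 3, 5, 1, 2] sum 19, len 5
end 14: [8, 3, 5, 1, 2, 1] sum 20, len 6
end 15: [2, 1, 11] sum 14, len 3
end 16: [11, 12] sum 23, len 2
end 17: [12, 10] sum 22, len 2
end 18: [10, 6] sum 16, len 2
end 19: [6, 10] sum 16, len 2
Shortest qualifying length: 2.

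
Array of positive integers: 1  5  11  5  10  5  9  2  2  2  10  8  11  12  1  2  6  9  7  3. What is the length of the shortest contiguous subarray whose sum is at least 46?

7

add 1: running sum 1 < 46
add 5: running sum 6 < 46
add 11: running sum 17 < 46
add 5: running sum 22 < 46
add 10: running sum 32 < 46
add 5: running sum 37 < 46
end 6: [1, 5, 11, 5, 10, 5, 9] sum 46, len 7
end 7: [5, 11, 5, 10, 5, 9, 2] sum 47, len 7
end 8: [5, 11, 5, 10, 5, 9, 2, 2] sum 49, len 8
end 9: [11, 5, 10, 5, 9, 2, 2, 2] sum 46, len 8
end 10: [11, 5, 10, 5, 9, 2, 2, 2, 10] sum 56, len 9
end 11: [10, 5, 9, 2, 2, 2, 10, 8] sum 48, len 8
end 12: [5, 9, 2, 2, 2, 10, 8, 11] sum 49, len 8
end 13: [2, 2, 2, 10, 8, 11, 12] sum 47, len 7
end 14: [2, 2, 10, 8, 11, 12, 1] sum 46, len 7
end 15: [2, 10, 8, 11, 12, 1, 2] sum 46, len 7
end 16: [10, 8, 11, 12, 1, 2, 6] sum 50, len 7
end 17: [8, 11, 12, 1, 2, 6, 9] sum 49, len 7
end 18: [11, 12, 1, 2, 6, 9, 7] sum 48, len 7
end 19: [11, 12, 1, 2, 6, 9, 7, 3] sum 51, len 8
Shortest qualifying length: 7.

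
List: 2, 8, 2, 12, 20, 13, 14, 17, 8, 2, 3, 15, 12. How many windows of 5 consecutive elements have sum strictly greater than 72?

2 8 2 12 20 → sum 44
8 2 12 20 13 → sum 55
2 12 20 13 14 → sum 61
12 20 13 14 17 → sum 76  > 72 ✓
20 13 14 17 8 → sum 72
13 14 17 8 2 → sum 54
14 17 8 2 3 → sum 44
17 8 2 3 15 → sum 45
8 2 3 15 12 → sum 40
1 window satisfy the condition.

1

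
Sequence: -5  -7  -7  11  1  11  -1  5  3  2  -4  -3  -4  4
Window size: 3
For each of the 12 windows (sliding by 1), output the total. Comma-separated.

-19, -3, 5, 23, 11, 15, 7, 10, 1, -5, -11, -3

Sliding a size-3 window across the 14 values:
(-5, -7, -7) → sum -19
(-7, -7, 11) → sum -3
(-7, 11, 1) → sum 5
(11, 1, 11) → sum 23
(1, 11, -1) → sum 11
(11, -1, 5) → sum 15
(-1, 5, 3) → sum 7
(5, 3, 2) → sum 10
(3, 2, -4) → sum 1
(2, -4, -3) → sum -5
(-4, -3, -4) → sum -11
(-3, -4, 4) → sum -3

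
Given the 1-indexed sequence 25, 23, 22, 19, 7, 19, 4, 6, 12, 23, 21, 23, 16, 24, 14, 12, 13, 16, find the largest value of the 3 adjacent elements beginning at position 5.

19

Elements at indices 5..7: 7, 19, 4
max(7, 19, 4) = 19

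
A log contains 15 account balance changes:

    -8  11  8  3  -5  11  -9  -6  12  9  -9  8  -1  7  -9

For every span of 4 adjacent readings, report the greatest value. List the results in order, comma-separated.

Sliding a size-4 window across the 15 values:
(-8, 11, 8, 3) → max 11
(11, 8, 3, -5) → max 11
(8, 3, -5, 11) → max 11
(3, -5, 11, -9) → max 11
(-5, 11, -9, -6) → max 11
(11, -9, -6, 12) → max 12
(-9, -6, 12, 9) → max 12
(-6, 12, 9, -9) → max 12
(12, 9, -9, 8) → max 12
(9, -9, 8, -1) → max 9
(-9, 8, -1, 7) → max 8
(8, -1, 7, -9) → max 8

11, 11, 11, 11, 11, 12, 12, 12, 12, 9, 8, 8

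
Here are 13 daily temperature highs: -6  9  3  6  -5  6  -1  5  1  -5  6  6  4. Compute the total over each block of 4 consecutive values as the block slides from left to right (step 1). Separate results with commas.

12, 13, 10, 6, 5, 11, 0, 7, 8, 11

Sliding a size-4 window across the 13 values:
[-6, 9, 3, 6] → sum 12
[9, 3, 6, -5] → sum 13
[3, 6, -5, 6] → sum 10
[6, -5, 6, -1] → sum 6
[-5, 6, -1, 5] → sum 5
[6, -1, 5, 1] → sum 11
[-1, 5, 1, -5] → sum 0
[5, 1, -5, 6] → sum 7
[1, -5, 6, 6] → sum 8
[-5, 6, 6, 4] → sum 11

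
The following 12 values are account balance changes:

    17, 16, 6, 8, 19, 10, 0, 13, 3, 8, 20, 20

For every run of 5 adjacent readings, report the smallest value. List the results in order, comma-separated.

(17, 16, 6, 8, 19) → min 6
(16, 6, 8, 19, 10) → min 6
(6, 8, 19, 10, 0) → min 0
(8, 19, 10, 0, 13) → min 0
(19, 10, 0, 13, 3) → min 0
(10, 0, 13, 3, 8) → min 0
(0, 13, 3, 8, 20) → min 0
(13, 3, 8, 20, 20) → min 3

6, 6, 0, 0, 0, 0, 0, 3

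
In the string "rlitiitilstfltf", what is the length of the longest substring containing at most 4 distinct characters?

10

[r] 1 distinct, len 1
[r, l] 2 distinct, len 2
[r, l, i] 3 distinct, len 3
[r, l, i, t] 4 distinct, len 4
[r, l, i, t, i] 4 distinct, len 5
[r, l, i, t, i, i] 4 distinct, len 6
[r, l, i, t, i, i, t] 4 distinct, len 7
[r, l, i, t, i, i, t, i] 4 distinct, len 8
[r, l, i, t, i, i, t, i, l] 4 distinct, len 9
[l, i, t, i, i, t, i, l, s] 4 distinct, len 9
[l, i, t, i, i, t, i, l, s, t] 4 distinct, len 10
[l, s, t, f] 4 distinct, len 4
[l, s, t, f, l] 4 distinct, len 5
[l, s, t, f, l, t] 4 distinct, len 6
[l, s, t, f, l, t, f] 4 distinct, len 7
Longest length with ≤4 distinct: 10.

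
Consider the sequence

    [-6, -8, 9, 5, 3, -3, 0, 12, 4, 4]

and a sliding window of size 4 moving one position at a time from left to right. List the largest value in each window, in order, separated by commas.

9, 9, 9, 5, 12, 12, 12

Sliding a size-4 window across the 10 values:
-6 -8 9 5 → max 9
-8 9 5 3 → max 9
9 5 3 -3 → max 9
5 3 -3 0 → max 5
3 -3 0 12 → max 12
-3 0 12 4 → max 12
0 12 4 4 → max 12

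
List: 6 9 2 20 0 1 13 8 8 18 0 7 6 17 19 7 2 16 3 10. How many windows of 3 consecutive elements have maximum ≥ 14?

6 9 2 → max 9
9 2 20 → max 20  ≥ 14 ✓
2 20 0 → max 20  ≥ 14 ✓
20 0 1 → max 20  ≥ 14 ✓
0 1 13 → max 13
1 13 8 → max 13
13 8 8 → max 13
8 8 18 → max 18  ≥ 14 ✓
8 18 0 → max 18  ≥ 14 ✓
18 0 7 → max 18  ≥ 14 ✓
0 7 6 → max 7
7 6 17 → max 17  ≥ 14 ✓
6 17 19 → max 19  ≥ 14 ✓
17 19 7 → max 19  ≥ 14 ✓
19 7 2 → max 19  ≥ 14 ✓
7 2 16 → max 16  ≥ 14 ✓
2 16 3 → max 16  ≥ 14 ✓
16 3 10 → max 16  ≥ 14 ✓
13 windows satisfy the condition.

13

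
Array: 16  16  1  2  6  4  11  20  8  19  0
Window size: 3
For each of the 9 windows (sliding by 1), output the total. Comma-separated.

33, 19, 9, 12, 21, 35, 39, 47, 27

[16, 16, 1] → sum 33
[16, 1, 2] → sum 19
[1, 2, 6] → sum 9
[2, 6, 4] → sum 12
[6, 4, 11] → sum 21
[4, 11, 20] → sum 35
[11, 20, 8] → sum 39
[20, 8, 19] → sum 47
[8, 19, 0] → sum 27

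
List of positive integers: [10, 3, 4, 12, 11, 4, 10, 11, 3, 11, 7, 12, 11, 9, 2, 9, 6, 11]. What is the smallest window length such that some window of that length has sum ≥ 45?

5

add 10: running sum 10 < 45
add 3: running sum 13 < 45
add 4: running sum 17 < 45
add 12: running sum 29 < 45
add 11: running sum 40 < 45
add 4: running sum 44 < 45
add 10: shortest ending here [10, 3, 4, 12, 11, 4, 10] sum 54, len 7
add 11: shortest ending here [12, 11, 4, 10, 11] sum 48, len 5
add 3: shortest ending here [12, 11, 4, 10, 11, 3] sum 51, len 6
add 11: shortest ending here [11, 4, 10, 11, 3, 11] sum 50, len 6
add 7: shortest ending here [4, 10, 11, 3, 11, 7] sum 46, len 6
add 12: shortest ending here [10, 11, 3, 11, 7, 12] sum 54, len 6
add 11: shortest ending here [11, 3, 11, 7, 12, 11] sum 55, len 6
add 9: shortest ending here [11, 7, 12, 11, 9] sum 50, len 5
add 2: shortest ending here [11, 7, 12, 11, 9, 2] sum 52, len 6
add 9: shortest ending here [7, 12, 11, 9, 2, 9] sum 50, len 6
add 6: shortest ending here [12, 11, 9, 2, 9, 6] sum 49, len 6
add 11: shortest ending here [11, 9, 2, 9, 6, 11] sum 48, len 6
Shortest qualifying length: 5.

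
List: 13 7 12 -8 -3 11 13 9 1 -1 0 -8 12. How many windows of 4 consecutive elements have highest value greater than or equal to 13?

(13, 7, 12, -8) → max 13  ≥ 13 ✓
(7, 12, -8, -3) → max 12
(12, -8, -3, 11) → max 12
(-8, -3, 11, 13) → max 13  ≥ 13 ✓
(-3, 11, 13, 9) → max 13  ≥ 13 ✓
(11, 13, 9, 1) → max 13  ≥ 13 ✓
(13, 9, 1, -1) → max 13  ≥ 13 ✓
(9, 1, -1, 0) → max 9
(1, -1, 0, -8) → max 1
(-1, 0, -8, 12) → max 12
5 windows satisfy the condition.

5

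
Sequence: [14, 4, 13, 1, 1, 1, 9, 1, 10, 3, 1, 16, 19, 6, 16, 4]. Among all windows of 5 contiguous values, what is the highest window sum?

61

Each size-5 window and its sum:
[14, 4, 13, 1, 1] → sum 33
[4, 13, 1, 1, 1] → sum 20
[13, 1, 1, 1, 9] → sum 25
[1, 1, 1, 9, 1] → sum 13
[1, 1, 9, 1, 10] → sum 22
[1, 9, 1, 10, 3] → sum 24
[9, 1, 10, 3, 1] → sum 24
[1, 10, 3, 1, 16] → sum 31
[10, 3, 1, 16, 19] → sum 49
[3, 1, 16, 19, 6] → sum 45
[1, 16, 19, 6, 16] → sum 58
[16, 19, 6, 16, 4] → sum 61
Highest of these is 61.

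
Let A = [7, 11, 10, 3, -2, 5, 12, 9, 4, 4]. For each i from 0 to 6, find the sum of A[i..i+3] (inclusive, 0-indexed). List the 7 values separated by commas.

Sliding a size-4 window across the 10 values:
[7, 11, 10, 3] → sum 31
[11, 10, 3, -2] → sum 22
[10, 3, -2, 5] → sum 16
[3, -2, 5, 12] → sum 18
[-2, 5, 12, 9] → sum 24
[5, 12, 9, 4] → sum 30
[12, 9, 4, 4] → sum 29

31, 22, 16, 18, 24, 30, 29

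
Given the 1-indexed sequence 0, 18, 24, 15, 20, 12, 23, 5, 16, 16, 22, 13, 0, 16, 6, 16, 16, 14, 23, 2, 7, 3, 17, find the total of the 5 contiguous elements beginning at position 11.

57

Elements at indices 11..15: 22, 13, 0, 16, 6
sum(22, 13, 0, 16, 6) = 57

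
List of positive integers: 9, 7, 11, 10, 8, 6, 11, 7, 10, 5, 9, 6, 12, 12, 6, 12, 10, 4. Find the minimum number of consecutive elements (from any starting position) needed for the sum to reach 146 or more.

17

add 9: running sum 9 < 146
add 7: running sum 16 < 146
add 11: running sum 27 < 146
add 10: running sum 37 < 146
add 8: running sum 45 < 146
add 6: running sum 51 < 146
add 11: running sum 62 < 146
add 7: running sum 69 < 146
add 10: running sum 79 < 146
add 5: running sum 84 < 146
add 9: running sum 93 < 146
add 6: running sum 99 < 146
add 12: running sum 111 < 146
add 12: running sum 123 < 146
add 6: running sum 129 < 146
add 12: running sum 141 < 146
end 16: [9, 7, 11, 10, 8, 6, 11, 7, 10, 5, 9, 6, 12, 12, 6, 12, 10] sum 151, len 17
end 17: [7, 11, 10, 8, 6, 11, 7, 10, 5, 9, 6, 12, 12, 6, 12, 10, 4] sum 146, len 17
Shortest qualifying length: 17.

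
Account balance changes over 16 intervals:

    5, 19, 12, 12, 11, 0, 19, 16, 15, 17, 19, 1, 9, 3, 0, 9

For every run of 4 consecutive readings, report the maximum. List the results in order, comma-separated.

(5, 19, 12, 12) → max 19
(19, 12, 12, 11) → max 19
(12, 12, 11, 0) → max 12
(12, 11, 0, 19) → max 19
(11, 0, 19, 16) → max 19
(0, 19, 16, 15) → max 19
(19, 16, 15, 17) → max 19
(16, 15, 17, 19) → max 19
(15, 17, 19, 1) → max 19
(17, 19, 1, 9) → max 19
(19, 1, 9, 3) → max 19
(1, 9, 3, 0) → max 9
(9, 3, 0, 9) → max 9

19, 19, 12, 19, 19, 19, 19, 19, 19, 19, 19, 9, 9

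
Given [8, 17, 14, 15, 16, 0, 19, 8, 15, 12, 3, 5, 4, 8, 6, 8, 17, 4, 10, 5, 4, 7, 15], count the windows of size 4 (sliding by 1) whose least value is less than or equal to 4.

8 17 14 15 → min 8
17 14 15 16 → min 14
14 15 16 0 → min 0  ≤ 4 ✓
15 16 0 19 → min 0  ≤ 4 ✓
16 0 19 8 → min 0  ≤ 4 ✓
0 19 8 15 → min 0  ≤ 4 ✓
19 8 15 12 → min 8
8 15 12 3 → min 3  ≤ 4 ✓
15 12 3 5 → min 3  ≤ 4 ✓
12 3 5 4 → min 3  ≤ 4 ✓
3 5 4 8 → min 3  ≤ 4 ✓
5 4 8 6 → min 4  ≤ 4 ✓
4 8 6 8 → min 4  ≤ 4 ✓
8 6 8 17 → min 6
6 8 17 4 → min 4  ≤ 4 ✓
8 17 4 10 → min 4  ≤ 4 ✓
17 4 10 5 → min 4  ≤ 4 ✓
4 10 5 4 → min 4  ≤ 4 ✓
10 5 4 7 → min 4  ≤ 4 ✓
5 4 7 15 → min 4  ≤ 4 ✓
16 windows satisfy the condition.

16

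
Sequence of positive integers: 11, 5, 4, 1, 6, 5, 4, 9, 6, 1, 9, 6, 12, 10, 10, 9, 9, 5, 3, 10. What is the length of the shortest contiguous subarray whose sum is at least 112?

16

add 11: running sum 11 < 112
add 5: running sum 16 < 112
add 4: running sum 20 < 112
add 1: running sum 21 < 112
add 6: running sum 27 < 112
add 5: running sum 32 < 112
add 4: running sum 36 < 112
add 9: running sum 45 < 112
add 6: running sum 51 < 112
add 1: running sum 52 < 112
add 9: running sum 61 < 112
add 6: running sum 67 < 112
add 12: running sum 79 < 112
add 10: running sum 89 < 112
add 10: running sum 99 < 112
add 9: running sum 108 < 112
end 16: [11, 5, 4, 1, 6, 5, 4, 9, 6, 1, 9, 6, 12, 10, 10, 9, 9] sum 117, len 17
end 17: [11, 5, 4, 1, 6, 5, 4, 9, 6, 1, 9, 6, 12, 10, 10, 9, 9, 5] sum 122, len 18
end 18: [5, 4, 1, 6, 5, 4, 9, 6, 1, 9, 6, 12, 10, 10, 9, 9, 5, 3] sum 114, len 18
end 19: [6, 5, 4, 9, 6, 1, 9, 6, 12, 10, 10, 9, 9, 5, 3, 10] sum 114, len 16
Shortest qualifying length: 16.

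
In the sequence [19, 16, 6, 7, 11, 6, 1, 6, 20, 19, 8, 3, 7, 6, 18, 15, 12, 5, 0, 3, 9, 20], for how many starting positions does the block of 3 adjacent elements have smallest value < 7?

[19, 16, 6] → min 6  < 7 ✓
[16, 6, 7] → min 6  < 7 ✓
[6, 7, 11] → min 6  < 7 ✓
[7, 11, 6] → min 6  < 7 ✓
[11, 6, 1] → min 1  < 7 ✓
[6, 1, 6] → min 1  < 7 ✓
[1, 6, 20] → min 1  < 7 ✓
[6, 20, 19] → min 6  < 7 ✓
[20, 19, 8] → min 8
[19, 8, 3] → min 3  < 7 ✓
[8, 3, 7] → min 3  < 7 ✓
[3, 7, 6] → min 3  < 7 ✓
[7, 6, 18] → min 6  < 7 ✓
[6, 18, 15] → min 6  < 7 ✓
[18, 15, 12] → min 12
[15, 12, 5] → min 5  < 7 ✓
[12, 5, 0] → min 0  < 7 ✓
[5, 0, 3] → min 0  < 7 ✓
[0, 3, 9] → min 0  < 7 ✓
[3, 9, 20] → min 3  < 7 ✓
18 windows satisfy the condition.

18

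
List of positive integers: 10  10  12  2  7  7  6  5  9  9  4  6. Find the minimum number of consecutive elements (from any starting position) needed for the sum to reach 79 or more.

add 10: running sum 10 < 79
add 10: running sum 20 < 79
add 12: running sum 32 < 79
add 2: running sum 34 < 79
add 7: running sum 41 < 79
add 7: running sum 48 < 79
add 6: running sum 54 < 79
add 5: running sum 59 < 79
add 9: running sum 68 < 79
add 9: running sum 77 < 79
add 4: shortest ending here [10, 10, 12, 2, 7, 7, 6, 5, 9, 9, 4] sum 81, len 11
add 6: shortest ending here [10, 10, 12, 2, 7, 7, 6, 5, 9, 9, 4, 6] sum 87, len 12
Shortest qualifying length: 11.

11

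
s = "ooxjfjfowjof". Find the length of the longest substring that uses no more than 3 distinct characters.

5

[o] 1 distinct, len 1
[o, o] 1 distinct, len 2
[o, o, x] 2 distinct, len 3
[o, o, x, j] 3 distinct, len 4
[x, j, f] 3 distinct, len 3
[x, j, f, j] 3 distinct, len 4
[x, j, f, j, f] 3 distinct, len 5
[j, f, j, f, o] 3 distinct, len 5
[f, o, w] 3 distinct, len 3
[o, w, j] 3 distinct, len 3
[o, w, j, o] 3 distinct, len 4
[j, o, f] 3 distinct, len 3
Longest length with ≤3 distinct: 5.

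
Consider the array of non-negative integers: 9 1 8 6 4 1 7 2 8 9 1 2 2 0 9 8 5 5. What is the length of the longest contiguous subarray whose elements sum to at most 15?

[9] sum 9 len 1
[9, 1] sum 10 len 2
[1, 8] sum 9 len 2
[1, 8, 6] sum 15 len 3
[6, 4] sum 10 len 2
[6, 4, 1] sum 11 len 3
[4, 1, 7] sum 12 len 3
[4, 1, 7, 2] sum 14 len 4
[2, 8] sum 10 len 2
[9] sum 9 len 1
[9, 1] sum 10 len 2
[9, 1, 2] sum 12 len 3
[9, 1, 2, 2] sum 14 len 4
[9, 1, 2, 2, 0] sum 14 len 5
[1, 2, 2, 0, 9] sum 14 len 5
[8] sum 8 len 1
[8, 5] sum 13 len 2
[5, 5] sum 10 len 2
Longest length seen: 5.

5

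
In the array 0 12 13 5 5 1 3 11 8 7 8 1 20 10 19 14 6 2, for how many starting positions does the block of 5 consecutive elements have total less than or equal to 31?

0 12 13 5 5 → sum 35
12 13 5 5 1 → sum 36
13 5 5 1 3 → sum 27  ≤ 31 ✓
5 5 1 3 11 → sum 25  ≤ 31 ✓
5 1 3 11 8 → sum 28  ≤ 31 ✓
1 3 11 8 7 → sum 30  ≤ 31 ✓
3 11 8 7 8 → sum 37
11 8 7 8 1 → sum 35
8 7 8 1 20 → sum 44
7 8 1 20 10 → sum 46
8 1 20 10 19 → sum 58
1 20 10 19 14 → sum 64
20 10 19 14 6 → sum 69
10 19 14 6 2 → sum 51
4 windows satisfy the condition.

4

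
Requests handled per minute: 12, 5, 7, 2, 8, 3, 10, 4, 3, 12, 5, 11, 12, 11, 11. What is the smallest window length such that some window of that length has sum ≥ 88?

add 12: running sum 12 < 88
add 5: running sum 17 < 88
add 7: running sum 24 < 88
add 2: running sum 26 < 88
add 8: running sum 34 < 88
add 3: running sum 37 < 88
add 10: running sum 47 < 88
add 4: running sum 51 < 88
add 3: running sum 54 < 88
add 12: running sum 66 < 88
add 5: running sum 71 < 88
add 11: running sum 82 < 88
add 12: shortest ending here [12, 5, 7, 2, 8, 3, 10, 4, 3, 12, 5, 11, 12] sum 94, len 13
add 11: shortest ending here [7, 2, 8, 3, 10, 4, 3, 12, 5, 11, 12, 11] sum 88, len 12
add 11: shortest ending here [8, 3, 10, 4, 3, 12, 5, 11, 12, 11, 11] sum 90, len 11
Shortest qualifying length: 11.

11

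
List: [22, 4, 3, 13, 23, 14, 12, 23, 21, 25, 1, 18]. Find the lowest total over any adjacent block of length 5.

57

(22, 4, 3, 13, 23) → sum 65
(4, 3, 13, 23, 14) → sum 57
(3, 13, 23, 14, 12) → sum 65
(13, 23, 14, 12, 23) → sum 85
(23, 14, 12, 23, 21) → sum 93
(14, 12, 23, 21, 25) → sum 95
(12, 23, 21, 25, 1) → sum 82
(23, 21, 25, 1, 18) → sum 88
Lowest of these is 57.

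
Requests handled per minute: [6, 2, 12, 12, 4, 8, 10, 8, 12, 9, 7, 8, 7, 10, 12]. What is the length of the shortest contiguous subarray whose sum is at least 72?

8

add 6: running sum 6 < 72
add 2: running sum 8 < 72
add 12: running sum 20 < 72
add 12: running sum 32 < 72
add 4: running sum 36 < 72
add 8: running sum 44 < 72
add 10: running sum 54 < 72
add 8: running sum 62 < 72
add 12: shortest ending here [6, 2, 12, 12, 4, 8, 10, 8, 12] sum 74, len 9
add 9: shortest ending here [12, 12, 4, 8, 10, 8, 12, 9] sum 75, len 8
add 7: shortest ending here [12, 12, 4, 8, 10, 8, 12, 9, 7] sum 82, len 9
add 8: shortest ending here [12, 4, 8, 10, 8, 12, 9, 7, 8] sum 78, len 9
add 7: shortest ending here [4, 8, 10, 8, 12, 9, 7, 8, 7] sum 73, len 9
add 10: shortest ending here [8, 10, 8, 12, 9, 7, 8, 7, 10] sum 79, len 9
add 12: shortest ending here [8, 12, 9, 7, 8, 7, 10, 12] sum 73, len 8
Shortest qualifying length: 8.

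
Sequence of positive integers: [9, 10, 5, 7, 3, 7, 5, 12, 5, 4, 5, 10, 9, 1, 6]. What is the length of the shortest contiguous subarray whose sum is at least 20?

add 9: running sum 9 < 20
add 10: running sum 19 < 20
add 5: shortest ending here [9, 10, 5] sum 24, len 3
add 7: shortest ending here [10, 5, 7] sum 22, len 3
add 3: shortest ending here [10, 5, 7, 3] sum 25, len 4
add 7: shortest ending here [5, 7, 3, 7] sum 22, len 4
add 5: shortest ending here [7, 3, 7, 5] sum 22, len 4
add 12: shortest ending here [7, 5, 12] sum 24, len 3
add 5: shortest ending here [5, 12, 5] sum 22, len 3
add 4: shortest ending here [12, 5, 4] sum 21, len 3
add 5: shortest ending here [12, 5, 4, 5] sum 26, len 4
add 10: shortest ending here [5, 4, 5, 10] sum 24, len 4
add 9: shortest ending here [5, 10, 9] sum 24, len 3
add 1: shortest ending here [10, 9, 1] sum 20, len 3
add 6: shortest ending here [10, 9, 1, 6] sum 26, len 4
Shortest qualifying length: 3.

3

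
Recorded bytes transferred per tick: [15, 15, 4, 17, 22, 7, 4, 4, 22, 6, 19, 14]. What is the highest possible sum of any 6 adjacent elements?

[15, 15, 4, 17, 22, 7] → sum 80
[15, 4, 17, 22, 7, 4] → sum 69
[4, 17, 22, 7, 4, 4] → sum 58
[17, 22, 7, 4, 4, 22] → sum 76
[22, 7, 4, 4, 22, 6] → sum 65
[7, 4, 4, 22, 6, 19] → sum 62
[4, 4, 22, 6, 19, 14] → sum 69
Highest of these is 80.

80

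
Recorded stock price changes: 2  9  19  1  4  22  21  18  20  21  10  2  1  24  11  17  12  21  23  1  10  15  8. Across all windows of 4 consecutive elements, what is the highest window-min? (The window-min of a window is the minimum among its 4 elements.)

18

Window mins for each of the 20 positions:
(2, 9, 19, 1) → min 1
(9, 19, 1, 4) → min 1
(19, 1, 4, 22) → min 1
(1, 4, 22, 21) → min 1
(4, 22, 21, 18) → min 4
(22, 21, 18, 20) → min 18
(21, 18, 20, 21) → min 18
(18, 20, 21, 10) → min 10
(20, 21, 10, 2) → min 2
(21, 10, 2, 1) → min 1
(10, 2, 1, 24) → min 1
(2, 1, 24, 11) → min 1
(1, 24, 11, 17) → min 1
(24, 11, 17, 12) → min 11
(11, 17, 12, 21) → min 11
(17, 12, 21, 23) → min 12
(12, 21, 23, 1) → min 1
(21, 23, 1, 10) → min 1
(23, 1, 10, 15) → min 1
(1, 10, 15, 8) → min 1
Highest of these is 18.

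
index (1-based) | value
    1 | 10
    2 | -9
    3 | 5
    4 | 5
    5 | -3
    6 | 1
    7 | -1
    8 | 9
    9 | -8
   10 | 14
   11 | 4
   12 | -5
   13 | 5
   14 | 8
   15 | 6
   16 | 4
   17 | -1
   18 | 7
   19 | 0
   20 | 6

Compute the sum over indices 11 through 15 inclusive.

18

Elements at indices 11..15: 4, -5, 5, 8, 6
sum(4, -5, 5, 8, 6) = 18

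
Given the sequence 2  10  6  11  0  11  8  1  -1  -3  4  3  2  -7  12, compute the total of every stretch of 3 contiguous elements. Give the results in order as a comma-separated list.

(2, 10, 6) → sum 18
(10, 6, 11) → sum 27
(6, 11, 0) → sum 17
(11, 0, 11) → sum 22
(0, 11, 8) → sum 19
(11, 8, 1) → sum 20
(8, 1, -1) → sum 8
(1, -1, -3) → sum -3
(-1, -3, 4) → sum 0
(-3, 4, 3) → sum 4
(4, 3, 2) → sum 9
(3, 2, -7) → sum -2
(2, -7, 12) → sum 7

18, 27, 17, 22, 19, 20, 8, -3, 0, 4, 9, -2, 7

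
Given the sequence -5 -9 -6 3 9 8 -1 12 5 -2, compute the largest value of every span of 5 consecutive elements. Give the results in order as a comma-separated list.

-5 -9 -6 3 9 → max 9
-9 -6 3 9 8 → max 9
-6 3 9 8 -1 → max 9
3 9 8 -1 12 → max 12
9 8 -1 12 5 → max 12
8 -1 12 5 -2 → max 12

9, 9, 9, 12, 12, 12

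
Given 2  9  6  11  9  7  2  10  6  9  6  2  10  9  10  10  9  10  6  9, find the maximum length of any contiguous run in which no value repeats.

add 2: [2] len 1
add 9: [2, 9] len 2
add 6: [2, 9, 6] len 3
add 11: [2, 9, 6, 11] len 4
add 9 (repeat 9, move left end past it): [6, 11, 9] len 3
add 7: [6, 11, 9, 7] len 4
add 2: [6, 11, 9, 7, 2] len 5
add 10: [6, 11, 9, 7, 2, 10] len 6
add 6 (repeat 6, move left end past it): [11, 9, 7, 2, 10, 6] len 6
add 9 (repeat 9, move left end past it): [7, 2, 10, 6, 9] len 5
add 6 (repeat 6, move left end past it): [9, 6] len 2
add 2: [9, 6, 2] len 3
add 10: [9, 6, 2, 10] len 4
add 9 (repeat 9, move left end past it): [6, 2, 10, 9] len 4
add 10 (repeat 10, move left end past it): [9, 10] len 2
add 10 (repeat 10, move left end past it): [10] len 1
add 9: [10, 9] len 2
add 10 (repeat 10, move left end past it): [9, 10] len 2
add 6: [9, 10, 6] len 3
add 9 (repeat 9, move left end past it): [10, 6, 9] len 3
Longest all-distinct length: 6.

6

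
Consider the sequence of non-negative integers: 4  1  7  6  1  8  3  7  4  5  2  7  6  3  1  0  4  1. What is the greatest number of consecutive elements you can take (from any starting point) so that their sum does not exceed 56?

14

Extend to the right; shrink from the left whenever the sum exceeds 56:
→ 4: sum 4, len 1
→ 1: sum 5, len 2
→ 7: sum 12, len 3
→ 6: sum 18, len 4
→ 1: sum 19, len 5
→ 8: sum 27, len 6
→ 3: sum 30, len 7
→ 7: sum 37, len 8
→ 4: sum 41, len 9
→ 5: sum 46, len 10
→ 2: sum 48, len 11
→ 7: sum 55, len 12
→ 6 (dropped 4, 1): sum 56, len 11
→ 3 (dropped 7): sum 52, len 11
→ 1: sum 53, len 12
→ 0: sum 53, len 13
→ 4 (dropped 6): sum 51, len 13
→ 1: sum 52, len 14
Longest length seen: 14.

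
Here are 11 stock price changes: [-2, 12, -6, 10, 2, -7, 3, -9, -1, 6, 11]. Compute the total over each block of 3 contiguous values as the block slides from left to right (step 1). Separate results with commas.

-2 12 -6 → sum 4
12 -6 10 → sum 16
-6 10 2 → sum 6
10 2 -7 → sum 5
2 -7 3 → sum -2
-7 3 -9 → sum -13
3 -9 -1 → sum -7
-9 -1 6 → sum -4
-1 6 11 → sum 16

4, 16, 6, 5, -2, -13, -7, -4, 16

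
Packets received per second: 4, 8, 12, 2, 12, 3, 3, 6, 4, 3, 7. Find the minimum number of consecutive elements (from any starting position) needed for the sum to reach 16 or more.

2

add 4: running sum 4 < 16
add 8: running sum 12 < 16
add 12: shortest ending here [8, 12] sum 20, len 2
add 2: shortest ending here [8, 12, 2] sum 22, len 3
add 12: shortest ending here [12, 2, 12] sum 26, len 3
add 3: shortest ending here [2, 12, 3] sum 17, len 3
add 3: shortest ending here [12, 3, 3] sum 18, len 3
add 6: shortest ending here [12, 3, 3, 6] sum 24, len 4
add 4: shortest ending here [3, 3, 6, 4] sum 16, len 4
add 3: shortest ending here [3, 6, 4, 3] sum 16, len 4
add 7: shortest ending here [6, 4, 3, 7] sum 20, len 4
Shortest qualifying length: 2.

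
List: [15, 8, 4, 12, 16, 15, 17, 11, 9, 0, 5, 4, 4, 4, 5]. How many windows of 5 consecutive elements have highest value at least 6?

[15, 8, 4, 12, 16] → max 16  ≥ 6 ✓
[8, 4, 12, 16, 15] → max 16  ≥ 6 ✓
[4, 12, 16, 15, 17] → max 17  ≥ 6 ✓
[12, 16, 15, 17, 11] → max 17  ≥ 6 ✓
[16, 15, 17, 11, 9] → max 17  ≥ 6 ✓
[15, 17, 11, 9, 0] → max 17  ≥ 6 ✓
[17, 11, 9, 0, 5] → max 17  ≥ 6 ✓
[11, 9, 0, 5, 4] → max 11  ≥ 6 ✓
[9, 0, 5, 4, 4] → max 9  ≥ 6 ✓
[0, 5, 4, 4, 4] → max 5
[5, 4, 4, 4, 5] → max 5
9 windows satisfy the condition.

9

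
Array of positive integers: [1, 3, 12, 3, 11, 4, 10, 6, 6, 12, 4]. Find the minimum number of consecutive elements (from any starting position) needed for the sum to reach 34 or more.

4

add 1: running sum 1 < 34
add 3: running sum 4 < 34
add 12: running sum 16 < 34
add 3: running sum 19 < 34
add 11: running sum 30 < 34
add 4: shortest ending here [1, 3, 12, 3, 11, 4] sum 34, len 6
add 10: shortest ending here [12, 3, 11, 4, 10] sum 40, len 5
add 6: shortest ending here [3, 11, 4, 10, 6] sum 34, len 5
add 6: shortest ending here [11, 4, 10, 6, 6] sum 37, len 5
add 12: shortest ending here [10, 6, 6, 12] sum 34, len 4
add 4: shortest ending here [10, 6, 6, 12, 4] sum 38, len 5
Shortest qualifying length: 4.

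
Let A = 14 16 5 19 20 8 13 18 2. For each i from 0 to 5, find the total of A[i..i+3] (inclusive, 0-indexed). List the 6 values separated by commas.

Sliding a size-4 window across the 9 values:
(14, 16, 5, 19) → sum 54
(16, 5, 19, 20) → sum 60
(5, 19, 20, 8) → sum 52
(19, 20, 8, 13) → sum 60
(20, 8, 13, 18) → sum 59
(8, 13, 18, 2) → sum 41

54, 60, 52, 60, 59, 41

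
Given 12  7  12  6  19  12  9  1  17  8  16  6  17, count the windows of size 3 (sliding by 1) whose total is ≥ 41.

1

(12, 7, 12) → sum 31
(7, 12, 6) → sum 25
(12, 6, 19) → sum 37
(6, 19, 12) → sum 37
(19, 12, 9) → sum 40
(12, 9, 1) → sum 22
(9, 1, 17) → sum 27
(1, 17, 8) → sum 26
(17, 8, 16) → sum 41  ≥ 41 ✓
(8, 16, 6) → sum 30
(16, 6, 17) → sum 39
1 window satisfy the condition.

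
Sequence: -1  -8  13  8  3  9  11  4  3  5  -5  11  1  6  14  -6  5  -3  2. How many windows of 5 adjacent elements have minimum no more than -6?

6

[-1, -8, 13, 8, 3] → min -8  ≤ -6 ✓
[-8, 13, 8, 3, 9] → min -8  ≤ -6 ✓
[13, 8, 3, 9, 11] → min 3
[8, 3, 9, 11, 4] → min 3
[3, 9, 11, 4, 3] → min 3
[9, 11, 4, 3, 5] → min 3
[11, 4, 3, 5, -5] → min -5
[4, 3, 5, -5, 11] → min -5
[3, 5, -5, 11, 1] → min -5
[5, -5, 11, 1, 6] → min -5
[-5, 11, 1, 6, 14] → min -5
[11, 1, 6, 14, -6] → min -6  ≤ -6 ✓
[1, 6, 14, -6, 5] → min -6  ≤ -6 ✓
[6, 14, -6, 5, -3] → min -6  ≤ -6 ✓
[14, -6, 5, -3, 2] → min -6  ≤ -6 ✓
6 windows satisfy the condition.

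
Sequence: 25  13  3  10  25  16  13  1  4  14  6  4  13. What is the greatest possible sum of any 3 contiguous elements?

54

[25, 13, 3] → sum 41
[13, 3, 10] → sum 26
[3, 10, 25] → sum 38
[10, 25, 16] → sum 51
[25, 16, 13] → sum 54
[16, 13, 1] → sum 30
[13, 1, 4] → sum 18
[1, 4, 14] → sum 19
[4, 14, 6] → sum 24
[14, 6, 4] → sum 24
[6, 4, 13] → sum 23
Greatest of these is 54.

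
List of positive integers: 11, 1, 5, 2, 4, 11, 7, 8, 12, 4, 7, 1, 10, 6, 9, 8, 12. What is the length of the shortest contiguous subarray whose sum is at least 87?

12

add 11: running sum 11 < 87
add 1: running sum 12 < 87
add 5: running sum 17 < 87
add 2: running sum 19 < 87
add 4: running sum 23 < 87
add 11: running sum 34 < 87
add 7: running sum 41 < 87
add 8: running sum 49 < 87
add 12: running sum 61 < 87
add 4: running sum 65 < 87
add 7: running sum 72 < 87
add 1: running sum 73 < 87
add 10: running sum 83 < 87
end 13: [11, 1, 5, 2, 4, 11, 7, 8, 12, 4, 7, 1, 10, 6] sum 89, len 14
end 14: [1, 5, 2, 4, 11, 7, 8, 12, 4, 7, 1, 10, 6, 9] sum 87, len 14
end 15: [4, 11, 7, 8, 12, 4, 7, 1, 10, 6, 9, 8] sum 87, len 12
end 16: [11, 7, 8, 12, 4, 7, 1, 10, 6, 9, 8, 12] sum 95, len 12
Shortest qualifying length: 12.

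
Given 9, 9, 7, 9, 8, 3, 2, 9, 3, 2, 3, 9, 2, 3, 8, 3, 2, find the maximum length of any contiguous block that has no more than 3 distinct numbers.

[9] 1 distinct, len 1
[9, 9] 1 distinct, len 2
[9, 9, 7] 2 distinct, len 3
[9, 9, 7, 9] 2 distinct, len 4
[9, 9, 7, 9, 8] 3 distinct, len 5
[9, 8, 3] 3 distinct, len 3
[8, 3, 2] 3 distinct, len 3
[3, 2, 9] 3 distinct, len 3
[3, 2, 9, 3] 3 distinct, len 4
[3, 2, 9, 3, 2] 3 distinct, len 5
[3, 2, 9, 3, 2, 3] 3 distinct, len 6
[3, 2, 9, 3, 2, 3, 9] 3 distinct, len 7
[3, 2, 9, 3, 2, 3, 9, 2] 3 distinct, len 8
[3, 2, 9, 3, 2, 3, 9, 2, 3] 3 distinct, len 9
[2, 3, 8] 3 distinct, len 3
[2, 3, 8, 3] 3 distinct, len 4
[2, 3, 8, 3, 2] 3 distinct, len 5
Longest length with ≤3 distinct: 9.

9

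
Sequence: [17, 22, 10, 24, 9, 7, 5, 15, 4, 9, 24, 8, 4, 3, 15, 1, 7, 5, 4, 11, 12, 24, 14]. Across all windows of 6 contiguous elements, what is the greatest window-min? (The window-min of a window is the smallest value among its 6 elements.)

7

[17, 22, 10, 24, 9, 7] → min 7
[22, 10, 24, 9, 7, 5] → min 5
[10, 24, 9, 7, 5, 15] → min 5
[24, 9, 7, 5, 15, 4] → min 4
[9, 7, 5, 15, 4, 9] → min 4
[7, 5, 15, 4, 9, 24] → min 4
[5, 15, 4, 9, 24, 8] → min 4
[15, 4, 9, 24, 8, 4] → min 4
[4, 9, 24, 8, 4, 3] → min 3
[9, 24, 8, 4, 3, 15] → min 3
[24, 8, 4, 3, 15, 1] → min 1
[8, 4, 3, 15, 1, 7] → min 1
[4, 3, 15, 1, 7, 5] → min 1
[3, 15, 1, 7, 5, 4] → min 1
[15, 1, 7, 5, 4, 11] → min 1
[1, 7, 5, 4, 11, 12] → min 1
[7, 5, 4, 11, 12, 24] → min 4
[5, 4, 11, 12, 24, 14] → min 4
Greatest of these is 7.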